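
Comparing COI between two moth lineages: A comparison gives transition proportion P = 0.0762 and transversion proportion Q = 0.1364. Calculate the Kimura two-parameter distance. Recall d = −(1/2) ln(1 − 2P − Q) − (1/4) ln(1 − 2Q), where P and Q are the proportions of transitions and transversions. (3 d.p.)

Under the Kimura two-parameter model, d = −½ ln(1 − 2P − Q) − ¼ ln(1 − 2Q).
1 − 2P − Q = 0.7112, giving −½ ln(0.7112) = 0.170401.
1 − 2Q = 0.7272, giving −¼ ln(0.7272) = 0.079638.
d = 0.170401 + 0.079638 = 0.250039.

0.250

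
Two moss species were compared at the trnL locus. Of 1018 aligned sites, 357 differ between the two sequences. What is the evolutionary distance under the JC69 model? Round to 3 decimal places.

p = 357/1018 ≈ 0.350688.
d = −(3/4) ln(1 − 4p/3) = −0.75 ln(1 − 0.467584) = −0.75 ln(0.532416)
  = −0.75 × (-0.630330) = 0.472748 substitutions/site.

0.473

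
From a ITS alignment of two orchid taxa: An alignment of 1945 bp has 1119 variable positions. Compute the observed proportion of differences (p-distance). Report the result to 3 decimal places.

0.575

p = 1119/1945 = 0.575321… ≈ 0.575 (to 3 d.p.).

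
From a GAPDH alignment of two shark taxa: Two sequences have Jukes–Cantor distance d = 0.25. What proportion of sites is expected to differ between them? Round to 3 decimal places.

0.213

p = (3/4)(1 − e^(−4d/3)) = 0.75 × (1 − e^(-0.333333)) = 0.75 × (1 − 0.716532) = 0.212601.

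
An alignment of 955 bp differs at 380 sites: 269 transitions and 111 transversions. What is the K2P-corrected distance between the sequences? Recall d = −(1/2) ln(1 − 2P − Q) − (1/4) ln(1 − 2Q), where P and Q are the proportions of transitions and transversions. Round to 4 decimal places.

P = 269/955 ≈ 0.281675 and Q = 111/955 ≈ 0.11623.
Under the Kimura two-parameter model, d = −½ ln(1 − 2P − Q) − ¼ ln(1 − 2Q).
1 − 2P − Q = 0.32042, giving −½ ln(0.32042) = 0.569061.
1 − 2Q = 0.76754, giving −¼ ln(0.76754) = 0.066141.
d = 0.569061 + 0.066141 = 0.635202.

0.6352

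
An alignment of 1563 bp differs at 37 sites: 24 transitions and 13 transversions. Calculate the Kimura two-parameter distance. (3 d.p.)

P = 24/1563 ≈ 0.015355 and Q = 13/1563 ≈ 0.008317.
Under the Kimura two-parameter model, d = −½ ln(1 − 2P − Q) − ¼ ln(1 − 2Q).
1 − 2P − Q = 0.960973, giving −½ ln(0.960973) = 0.019904.
1 − 2Q = 0.983366, giving −¼ ln(0.983366) = 0.004193.
d = 0.019904 + 0.004193 = 0.024097.

0.024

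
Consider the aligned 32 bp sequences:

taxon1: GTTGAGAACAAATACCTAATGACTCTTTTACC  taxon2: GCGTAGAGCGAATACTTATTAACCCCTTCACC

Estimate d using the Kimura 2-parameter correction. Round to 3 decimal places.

0.502

Of 32 sites, 8 differences are transitions and 3 are transversions, so P = 8/32 = 0.25 and Q = 3/32 = 0.09375.
Under the Kimura two-parameter model, d = −½ ln(1 − 2P − Q) − ¼ ln(1 − 2Q).
1 − 2P − Q = 0.40625, giving −½ ln(0.40625) = 0.450393.
1 − 2Q = 0.8125, giving −¼ ln(0.8125) = 0.051910.
d = 0.450393 + 0.051910 = 0.502303.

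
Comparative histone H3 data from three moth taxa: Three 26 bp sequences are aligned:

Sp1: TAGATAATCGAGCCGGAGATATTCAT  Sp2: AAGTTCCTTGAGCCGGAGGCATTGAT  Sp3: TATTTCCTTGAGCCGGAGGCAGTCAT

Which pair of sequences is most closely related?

Sp1–Sp2: 8/26 differ, p = 0.308, d = 0.396.
Sp1–Sp3: 8/26 differ, p = 0.308, d = 0.396.
Sp2–Sp3: 4/26 differ, p = 0.154, d = 0.172.
The smallest distance is between Sp2 and Sp3.

Sp2 and Sp3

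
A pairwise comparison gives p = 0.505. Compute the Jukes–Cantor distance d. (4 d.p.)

0.8391

d = −(3/4) ln(1 − 4p/3) = −0.75 ln(1 − 0.673333) = −0.75 ln(0.326667)
  = −0.75 × (-1.118814) = 0.839111 substitutions/site.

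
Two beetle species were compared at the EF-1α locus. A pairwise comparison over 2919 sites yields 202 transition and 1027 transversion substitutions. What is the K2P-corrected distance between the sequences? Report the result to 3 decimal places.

P = 202/2919 ≈ 0.069202 and Q = 1027/2919 ≈ 0.351833.
Under the Kimura two-parameter model, d = −½ ln(1 − 2P − Q) − ¼ ln(1 − 2Q).
1 − 2P − Q = 0.509763, giving −½ ln(0.509763) = 0.336905.
1 − 2Q = 0.296334, giving −¼ ln(0.296334) = 0.304067.
d = 0.336905 + 0.304067 = 0.640972.

0.641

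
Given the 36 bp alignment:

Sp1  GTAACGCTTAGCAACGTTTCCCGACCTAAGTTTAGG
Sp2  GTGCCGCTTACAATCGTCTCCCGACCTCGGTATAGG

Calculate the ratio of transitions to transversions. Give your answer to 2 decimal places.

Transitions are A↔G and C↔T; transversions are all other mismatches.
Transitions: 3. Transversions: 6.
R = 3/6 = 0.50.

0.50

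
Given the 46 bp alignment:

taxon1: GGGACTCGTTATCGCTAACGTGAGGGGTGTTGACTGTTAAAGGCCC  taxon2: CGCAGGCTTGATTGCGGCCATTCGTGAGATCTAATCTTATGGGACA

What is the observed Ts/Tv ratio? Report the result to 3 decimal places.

0.389

Transitions are A↔G and C↔T; transversions are all other mismatches.
Transitions: 7. Transversions: 18.
R = 7/18 = 0.388888… ≈ 0.389 (to 3 d.p.).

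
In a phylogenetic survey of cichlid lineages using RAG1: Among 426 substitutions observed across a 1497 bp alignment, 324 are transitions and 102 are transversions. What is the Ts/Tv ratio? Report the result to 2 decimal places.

R = 324/102 = 3.176470… ≈ 3.18 (to 2 d.p.).

3.18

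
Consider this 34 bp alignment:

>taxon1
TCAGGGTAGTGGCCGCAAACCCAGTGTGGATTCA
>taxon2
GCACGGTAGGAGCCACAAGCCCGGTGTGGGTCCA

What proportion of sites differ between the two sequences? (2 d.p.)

The sequences differ at 9 of 34 positions (sites 1, 4, 10, 11, 15, 19, 23, 30, 32).
p = 9/34 = 0.264705… ≈ 0.26 (to 2 d.p.).

0.26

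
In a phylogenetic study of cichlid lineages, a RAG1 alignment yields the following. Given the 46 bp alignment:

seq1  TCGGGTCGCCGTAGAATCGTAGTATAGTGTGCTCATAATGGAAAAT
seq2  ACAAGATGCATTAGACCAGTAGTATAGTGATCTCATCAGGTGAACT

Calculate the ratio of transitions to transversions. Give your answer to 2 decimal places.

Transitions are A↔G and C↔T; transversions are all other mismatches.
Transitions: 5. Transversions: 12.
R = 5/12 = 0.416666… ≈ 0.42 (to 2 d.p.).

0.42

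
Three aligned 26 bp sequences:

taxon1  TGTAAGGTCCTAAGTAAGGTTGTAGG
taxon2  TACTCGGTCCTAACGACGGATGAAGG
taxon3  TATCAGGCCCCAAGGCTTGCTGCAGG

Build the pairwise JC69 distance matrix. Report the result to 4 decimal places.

d(taxon1,taxon2) = 0.4643, d(taxon1,taxon3) = 0.5393, d(taxon2,taxon3) = 0.6228

taxon1–taxon2: 9/26 sites differ → p ≈ 0.346154, d = −0.75 ln(1 − 0.461539) = 0.464280 ≈ 0.4643.
taxon1–taxon3: 10/26 sites differ → p ≈ 0.384615, d = −0.75 ln(1 − 0.51282) = 0.539341 ≈ 0.5393.
taxon2–taxon3: 11/26 sites differ → p ≈ 0.423077, d = −0.75 ln(1 − 0.564103) = 0.622762 ≈ 0.6228.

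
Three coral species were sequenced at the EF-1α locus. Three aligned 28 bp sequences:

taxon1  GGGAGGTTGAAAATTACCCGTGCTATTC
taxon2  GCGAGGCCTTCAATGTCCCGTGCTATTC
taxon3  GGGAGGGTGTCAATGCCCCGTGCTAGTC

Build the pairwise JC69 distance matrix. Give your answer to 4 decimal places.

taxon1–taxon2: 8/28 sites differ → p ≈ 0.285714, d = −0.75 ln(1 − 0.380952) = 0.359679 ≈ 0.3597.
taxon1–taxon3: 6/28 sites differ → p ≈ 0.214286, d = −0.75 ln(1 − 0.285715) = 0.252355 ≈ 0.2524.
taxon2–taxon3: 6/28 sites differ → p ≈ 0.214286, d = −0.75 ln(1 − 0.285715) = 0.252355 ≈ 0.2524.

d(taxon1,taxon2) = 0.3597, d(taxon1,taxon3) = 0.2524, d(taxon2,taxon3) = 0.2524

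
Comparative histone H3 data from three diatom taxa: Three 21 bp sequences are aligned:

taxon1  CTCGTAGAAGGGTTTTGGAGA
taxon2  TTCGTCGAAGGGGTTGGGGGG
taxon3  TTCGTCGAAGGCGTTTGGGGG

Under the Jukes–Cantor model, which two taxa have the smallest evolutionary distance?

taxon2 and taxon3

taxon1–taxon2: 6/21 differ, p = 0.286, d = 0.360.
taxon1–taxon3: 6/21 differ, p = 0.286, d = 0.360.
taxon2–taxon3: 2/21 differ, p = 0.095, d = 0.102.
The smallest distance is between taxon2 and taxon3.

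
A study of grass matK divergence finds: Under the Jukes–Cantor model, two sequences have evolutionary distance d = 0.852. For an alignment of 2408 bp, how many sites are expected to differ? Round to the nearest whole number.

Invert JC69: p = (3/4)(1 − e^(−4d/3)) = 0.75 × (1 − e^(-1.136)) = 0.75 × (1 − 0.321101) = 0.509174.
Expected differing sites = pL ≈ 0.509174 × 2408 = 1226.090992 ≈ 1226.

1226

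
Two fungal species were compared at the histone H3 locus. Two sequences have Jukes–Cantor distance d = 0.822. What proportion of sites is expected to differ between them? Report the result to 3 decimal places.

0.499

p = (3/4)(1 − e^(−4d/3)) = 0.75 × (1 − e^(-1.096)) = 0.75 × (1 − 0.334205) = 0.499346.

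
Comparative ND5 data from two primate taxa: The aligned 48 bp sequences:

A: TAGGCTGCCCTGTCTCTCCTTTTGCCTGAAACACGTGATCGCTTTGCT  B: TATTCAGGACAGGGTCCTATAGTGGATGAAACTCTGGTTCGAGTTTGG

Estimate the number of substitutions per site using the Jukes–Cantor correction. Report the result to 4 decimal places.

0.8240

The sequences differ at 24 of 48 sites, so p = 24/48 = 0.5.
d = −(3/4) ln(1 − 4p/3) = −0.75 ln(1 − 0.666667) = −0.75 ln(0.333333)
  = −0.75 × (-1.098613) = 0.823960 substitutions/site.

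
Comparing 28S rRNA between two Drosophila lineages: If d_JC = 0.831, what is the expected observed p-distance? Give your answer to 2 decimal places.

p = (3/4)(1 − e^(−4d/3)) = 0.75 × (1 − e^(-1.108)) = 0.75 × (1 − 0.330219) = 0.502336.

0.50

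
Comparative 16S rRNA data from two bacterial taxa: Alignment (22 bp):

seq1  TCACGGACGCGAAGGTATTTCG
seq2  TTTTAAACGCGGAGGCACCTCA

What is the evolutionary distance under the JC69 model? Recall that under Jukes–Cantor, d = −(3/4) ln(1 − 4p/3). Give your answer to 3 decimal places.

0.699

The sequences differ at 10 of 22 sites (2, 3, 4, 5, 6, 12, 16, 18, 19, 22), so p = 10/22 ≈ 0.454545.
d = −(3/4) ln(1 − 4p/3) = −0.75 ln(1 − 0.60606) = −0.75 ln(0.39394)
  = −0.75 × (-0.931557) = 0.698668 substitutions/site.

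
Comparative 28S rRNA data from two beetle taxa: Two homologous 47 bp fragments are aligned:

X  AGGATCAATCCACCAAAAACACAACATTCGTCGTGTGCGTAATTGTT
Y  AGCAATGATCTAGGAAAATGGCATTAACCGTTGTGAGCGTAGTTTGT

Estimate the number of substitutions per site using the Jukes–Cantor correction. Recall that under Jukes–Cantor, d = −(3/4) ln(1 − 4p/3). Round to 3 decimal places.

The sequences differ at 19 of 47 sites, so p = 19/47 ≈ 0.404255.
d = −(3/4) ln(1 − 4p/3) = −0.75 ln(1 − 0.539007) = −0.75 ln(0.460993)
  = −0.75 × (-0.774372) = 0.580779 substitutions/site.

0.581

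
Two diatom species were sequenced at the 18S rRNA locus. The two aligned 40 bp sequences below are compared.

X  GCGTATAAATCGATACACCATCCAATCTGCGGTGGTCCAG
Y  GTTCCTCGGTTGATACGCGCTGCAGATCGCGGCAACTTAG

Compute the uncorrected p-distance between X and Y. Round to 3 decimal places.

0.550

The sequences differ at 22 of 40 positions.
p = 22/40 = 0.550.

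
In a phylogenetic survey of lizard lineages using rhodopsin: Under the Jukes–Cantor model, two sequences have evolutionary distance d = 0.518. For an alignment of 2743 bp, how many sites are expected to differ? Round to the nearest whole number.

1026

Invert JC69: p = (3/4)(1 − e^(−4d/3)) = 0.75 × (1 − e^(-0.690667)) = 0.75 × (1 − 0.501242) = 0.374069.
Expected differing sites = pL ≈ 0.374069 × 2743 = 1026.071267 ≈ 1026.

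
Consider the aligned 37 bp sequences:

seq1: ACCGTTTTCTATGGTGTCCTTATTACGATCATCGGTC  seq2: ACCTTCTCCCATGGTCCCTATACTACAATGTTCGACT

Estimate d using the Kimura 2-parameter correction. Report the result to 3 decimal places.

Of 37 sites, 10 differences are transitions and 5 are transversions, so P = 10/37 ≈ 0.27027 and Q = 5/37 ≈ 0.135135.
Under the Kimura two-parameter model, d = −½ ln(1 − 2P − Q) − ¼ ln(1 − 2Q).
1 − 2P − Q = 0.324325, giving −½ ln(0.324325) = 0.563005.
1 − 2Q = 0.72973, giving −¼ ln(0.72973) = 0.078770.
d = 0.563005 + 0.078770 = 0.641775.

0.642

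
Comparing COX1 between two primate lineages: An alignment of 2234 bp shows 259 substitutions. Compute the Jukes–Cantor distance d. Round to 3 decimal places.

p = 259/2234 ≈ 0.115936.
d = −(3/4) ln(1 − 4p/3) = −0.75 ln(1 − 0.154581) = −0.75 ln(0.845419)
  = −0.75 × (-0.167923) = 0.125942 substitutions/site.

0.126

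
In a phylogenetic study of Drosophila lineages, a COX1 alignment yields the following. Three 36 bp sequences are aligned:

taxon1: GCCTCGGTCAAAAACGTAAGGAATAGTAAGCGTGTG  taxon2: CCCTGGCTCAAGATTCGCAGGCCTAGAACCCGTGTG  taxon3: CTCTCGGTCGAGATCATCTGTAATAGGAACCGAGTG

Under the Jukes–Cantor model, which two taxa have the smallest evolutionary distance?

taxon1–taxon2: 14/36 differ, p = 0.389, d = 0.548.
taxon1–taxon3: 12/36 differ, p = 0.333, d = 0.441.
taxon2–taxon3: 14/36 differ, p = 0.389, d = 0.548.
The smallest distance is between taxon1 and taxon3.

taxon1 and taxon3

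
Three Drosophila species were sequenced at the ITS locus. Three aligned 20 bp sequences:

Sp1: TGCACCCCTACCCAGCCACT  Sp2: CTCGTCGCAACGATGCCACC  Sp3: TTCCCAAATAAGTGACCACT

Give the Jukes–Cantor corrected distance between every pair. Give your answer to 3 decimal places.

d(Sp1,Sp2) = 0.824, d(Sp1,Sp3) = 0.824, d(Sp2,Sp3) = 1.207

Sp1–Sp2: 10/20 sites differ → p = 0.5, d = −0.75 ln(1 − 0.666667) = 0.823960 ≈ 0.824.
Sp1–Sp3: 10/20 sites differ → p = 0.5, d = −0.75 ln(1 − 0.666667) = 0.823960 ≈ 0.824.
Sp2–Sp3: 12/20 sites differ → p = 0.6, d = −0.75 ln(1 − 0.8) = 1.207078 ≈ 1.207.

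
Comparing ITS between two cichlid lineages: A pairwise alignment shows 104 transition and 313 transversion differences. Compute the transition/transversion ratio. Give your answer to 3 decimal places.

0.332

R = 104/313 = 0.332268… ≈ 0.332 (to 3 d.p.).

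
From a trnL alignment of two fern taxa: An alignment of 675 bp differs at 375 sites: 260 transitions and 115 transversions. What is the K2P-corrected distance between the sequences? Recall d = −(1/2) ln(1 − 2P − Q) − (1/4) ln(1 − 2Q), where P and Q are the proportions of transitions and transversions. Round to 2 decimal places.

P = 260/675 ≈ 0.385185 and Q = 115/675 ≈ 0.17037.
Under the Kimura two-parameter model, d = −½ ln(1 − 2P − Q) − ¼ ln(1 − 2Q).
1 − 2P − Q = 0.05926, giving −½ ln(0.05926) = 1.412910.
1 − 2Q = 0.65926, giving −¼ ln(0.65926) = 0.104159.
d = 1.412910 + 0.104159 = 1.517069.

1.52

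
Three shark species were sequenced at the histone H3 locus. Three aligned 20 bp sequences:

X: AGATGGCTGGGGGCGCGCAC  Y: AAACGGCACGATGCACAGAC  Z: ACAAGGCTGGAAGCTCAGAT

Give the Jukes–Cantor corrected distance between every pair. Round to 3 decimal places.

X–Y: 9/20 sites differ → p = 0.45, d = −0.75 ln(1 − 0.6) = 0.687218 ≈ 0.687.
X–Z: 8/20 sites differ → p = 0.4, d = −0.75 ln(1 − 0.533333) = 0.571605 ≈ 0.572.
Y–Z: 7/20 sites differ → p = 0.35, d = −0.75 ln(1 − 0.466667) = 0.471457 ≈ 0.471.

d(X,Y) = 0.687, d(X,Z) = 0.572, d(Y,Z) = 0.471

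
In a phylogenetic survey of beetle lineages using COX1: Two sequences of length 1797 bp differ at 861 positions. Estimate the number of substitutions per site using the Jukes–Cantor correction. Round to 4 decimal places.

0.7638

p = 861/1797 ≈ 0.479132.
d = −(3/4) ln(1 − 4p/3) = −0.75 ln(1 − 0.638843) = −0.75 ln(0.361157)
  = −0.75 × (-1.018443) = 0.763832 substitutions/site.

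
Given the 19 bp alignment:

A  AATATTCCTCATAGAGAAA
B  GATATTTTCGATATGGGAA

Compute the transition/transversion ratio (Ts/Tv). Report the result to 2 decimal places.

Transitions are A↔G and C↔T; transversions are all other mismatches.
Transitions: 6. Transversions: 2.
R = 6/2 = 3.00.

3.00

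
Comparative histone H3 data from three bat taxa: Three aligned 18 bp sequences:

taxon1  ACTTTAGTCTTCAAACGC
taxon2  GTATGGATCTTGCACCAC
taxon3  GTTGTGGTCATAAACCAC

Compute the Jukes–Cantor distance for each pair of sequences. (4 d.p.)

taxon1–taxon2: 10/18 sites differ → p ≈ 0.555556, d = −0.75 ln(1 − 0.740741) = 1.012446 ≈ 1.0124.
taxon1–taxon3: 8/18 sites differ → p ≈ 0.444444, d = −0.75 ln(1 − 0.592592) = 0.673455 ≈ 0.6735.
taxon2–taxon3: 7/18 sites differ → p ≈ 0.388889, d = −0.75 ln(1 − 0.518519) = 0.548166 ≈ 0.5482.

d(taxon1,taxon2) = 1.0124, d(taxon1,taxon3) = 0.6735, d(taxon2,taxon3) = 0.5482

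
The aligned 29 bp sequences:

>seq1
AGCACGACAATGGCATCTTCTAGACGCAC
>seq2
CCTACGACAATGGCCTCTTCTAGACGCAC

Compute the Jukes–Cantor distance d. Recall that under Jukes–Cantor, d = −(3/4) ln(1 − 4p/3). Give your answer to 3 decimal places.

0.152

The sequences differ at 4 of 29 sites (1, 2, 3, 15), so p = 4/29 ≈ 0.137931.
d = −(3/4) ln(1 − 4p/3) = −0.75 ln(1 − 0.183908) = −0.75 ln(0.816092)
  = −0.75 × (-0.203228) = 0.152421 substitutions/site.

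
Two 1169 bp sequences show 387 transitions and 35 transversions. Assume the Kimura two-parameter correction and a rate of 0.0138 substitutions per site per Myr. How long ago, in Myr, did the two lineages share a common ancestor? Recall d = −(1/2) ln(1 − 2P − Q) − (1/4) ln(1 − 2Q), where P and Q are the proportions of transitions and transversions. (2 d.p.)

P = 387/1169 ≈ 0.331052 and Q = 35/1169 ≈ 0.02994.
Under the Kimura two-parameter model, d = −½ ln(1 − 2P − Q) − ¼ ln(1 − 2Q).
1 − 2P − Q = 0.307956, giving −½ ln(0.307956) = 0.588899.
1 − 2Q = 0.94012, giving −¼ ln(0.94012) = 0.015437.
d = 0.588899 + 0.015437 = 0.604336.
Under a molecular clock d = 2μt, so t = d/(2μ) = 0.604336 / (2 × 0.0138) = 21.90 Myr.

21.90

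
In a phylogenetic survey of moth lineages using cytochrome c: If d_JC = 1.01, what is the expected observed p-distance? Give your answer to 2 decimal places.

0.55

p = (3/4)(1 − e^(−4d/3)) = 0.75 × (1 − e^(-1.346667)) = 0.75 × (1 − 0.260106) = 0.554921.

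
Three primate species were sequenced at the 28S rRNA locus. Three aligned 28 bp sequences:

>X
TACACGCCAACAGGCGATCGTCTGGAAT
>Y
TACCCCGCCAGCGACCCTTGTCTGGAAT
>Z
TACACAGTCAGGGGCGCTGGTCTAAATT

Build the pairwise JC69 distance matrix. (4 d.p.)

X–Y: 10/28 sites differ → p ≈ 0.357143, d = −0.75 ln(1 − 0.476191) = 0.484971 ≈ 0.4850.
X–Z: 11/28 sites differ → p ≈ 0.392857, d = −0.75 ln(1 − 0.523809) = 0.556452 ≈ 0.5565.
Y–Z: 10/28 sites differ → p ≈ 0.357143, d = −0.75 ln(1 − 0.476191) = 0.484971 ≈ 0.4850.

d(X,Y) = 0.4850, d(X,Z) = 0.5565, d(Y,Z) = 0.4850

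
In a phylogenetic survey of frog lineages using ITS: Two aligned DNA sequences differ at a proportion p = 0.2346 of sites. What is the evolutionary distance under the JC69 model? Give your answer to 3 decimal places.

d = −(3/4) ln(1 − 4p/3) = −0.75 ln(1 − 0.3128) = −0.75 ln(0.6872)
  = −0.75 × (-0.375130) = 0.281348 substitutions/site.

0.281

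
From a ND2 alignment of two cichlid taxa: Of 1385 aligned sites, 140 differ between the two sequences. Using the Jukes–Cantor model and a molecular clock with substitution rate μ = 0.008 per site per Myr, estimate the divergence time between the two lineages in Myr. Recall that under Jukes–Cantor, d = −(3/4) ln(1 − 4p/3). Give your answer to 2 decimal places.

6.79

p = 140/1385 ≈ 0.101083.
d = −(3/4) ln(1 − 4p/3) = −0.75 ln(1 − 0.134777) = −0.75 ln(0.865223)
  = −0.75 × (-0.144768) = 0.108576 substitutions/site.
Under a molecular clock d = 2μt, so t = d/(2μ) = 0.108576 / (2 × 0.008) = 6.79 Myr.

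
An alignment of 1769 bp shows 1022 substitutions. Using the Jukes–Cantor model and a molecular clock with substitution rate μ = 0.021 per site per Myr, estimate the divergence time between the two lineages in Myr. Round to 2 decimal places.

26.27

p = 1022/1769 ≈ 0.577728.
d = −(3/4) ln(1 − 4p/3) = −0.75 ln(1 − 0.770304) = −0.75 ln(0.229696)
  = −0.75 × (-1.470999) = 1.103249 substitutions/site.
Under a molecular clock d = 2μt, so t = d/(2μ) = 1.103249 / (2 × 0.021) = 26.27 Myr.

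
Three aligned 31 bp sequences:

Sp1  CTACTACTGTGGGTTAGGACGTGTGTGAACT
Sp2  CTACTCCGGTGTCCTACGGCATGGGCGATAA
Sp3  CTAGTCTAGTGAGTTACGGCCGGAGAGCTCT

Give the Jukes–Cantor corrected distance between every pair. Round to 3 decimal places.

d(Sp1,Sp2) = 0.614, d(Sp1,Sp3) = 0.614, d(Sp2,Sp3) = 0.614

Sp1–Sp2: 13/31 sites differ → p ≈ 0.419355, d = −0.75 ln(1 − 0.55914) = 0.614271 ≈ 0.614.
Sp1–Sp3: 13/31 sites differ → p ≈ 0.419355, d = −0.75 ln(1 − 0.55914) = 0.614271 ≈ 0.614.
Sp2–Sp3: 13/31 sites differ → p ≈ 0.419355, d = −0.75 ln(1 − 0.55914) = 0.614271 ≈ 0.614.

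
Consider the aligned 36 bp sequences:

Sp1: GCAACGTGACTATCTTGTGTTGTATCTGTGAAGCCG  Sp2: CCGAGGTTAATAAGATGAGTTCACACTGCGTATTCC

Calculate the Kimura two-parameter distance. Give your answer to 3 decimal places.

0.886

Of 36 sites, 3 differences are transitions and 15 are transversions, so P = 3/36 ≈ 0.083333 and Q = 15/36 ≈ 0.416667.
Under the Kimura two-parameter model, d = −½ ln(1 − 2P − Q) − ¼ ln(1 − 2Q).
1 − 2P − Q = 0.416667, giving −½ ln(0.416667) = 0.437734.
1 − 2Q = 0.166666, giving −¼ ln(0.166666) = 0.447941.
d = 0.437734 + 0.447941 = 0.885675.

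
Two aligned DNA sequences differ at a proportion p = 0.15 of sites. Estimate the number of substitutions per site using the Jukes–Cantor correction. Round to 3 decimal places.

d = −(3/4) ln(1 − 4p/3) = −0.75 ln(1 − 0.2) = −0.75 ln(0.8)
  = −0.75 × (-0.223144) = 0.167358 substitutions/site.

0.167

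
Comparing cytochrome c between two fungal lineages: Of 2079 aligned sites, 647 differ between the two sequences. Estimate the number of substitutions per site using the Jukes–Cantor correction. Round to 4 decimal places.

0.4020

p = 647/2079 ≈ 0.311207.
d = −(3/4) ln(1 − 4p/3) = −0.75 ln(1 − 0.414943) = −0.75 ln(0.585057)
  = −0.75 × (-0.536046) = 0.402035 substitutions/site.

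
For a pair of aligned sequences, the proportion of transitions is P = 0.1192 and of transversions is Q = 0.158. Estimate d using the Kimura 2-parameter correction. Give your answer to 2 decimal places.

Under the Kimura two-parameter model, d = −½ ln(1 − 2P − Q) − ¼ ln(1 − 2Q).
1 − 2P − Q = 0.6036, giving −½ ln(0.6036) = 0.252422.
1 − 2Q = 0.684, giving −¼ ln(0.684) = 0.094949.
d = 0.252422 + 0.094949 = 0.347371.

0.35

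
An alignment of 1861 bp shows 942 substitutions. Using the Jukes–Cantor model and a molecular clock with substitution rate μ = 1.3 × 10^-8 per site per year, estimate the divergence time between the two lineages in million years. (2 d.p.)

32.41

p = 942/1861 ≈ 0.506179.
d = −(3/4) ln(1 − 4p/3) = −0.75 ln(1 − 0.674905) = −0.75 ln(0.325095)
  = −0.75 × (-1.123638) = 0.842729 substitutions/site.
Under a molecular clock d = 2μt, so t = d/(2μ) = 0.842729 / (2 × 1.3 × 10^-8) = 32.41 million years.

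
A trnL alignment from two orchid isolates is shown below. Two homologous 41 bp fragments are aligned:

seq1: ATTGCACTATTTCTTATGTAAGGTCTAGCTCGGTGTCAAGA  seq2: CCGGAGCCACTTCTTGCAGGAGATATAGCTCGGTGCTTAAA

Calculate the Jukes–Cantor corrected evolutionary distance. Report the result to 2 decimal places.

The sequences differ at 18 of 41 sites, so p = 18/41 ≈ 0.439024.
d = −(3/4) ln(1 − 4p/3) = −0.75 ln(1 − 0.585365) = −0.75 ln(0.414635)
  = −0.75 × (-0.880357) = 0.660268 substitutions/site.

0.66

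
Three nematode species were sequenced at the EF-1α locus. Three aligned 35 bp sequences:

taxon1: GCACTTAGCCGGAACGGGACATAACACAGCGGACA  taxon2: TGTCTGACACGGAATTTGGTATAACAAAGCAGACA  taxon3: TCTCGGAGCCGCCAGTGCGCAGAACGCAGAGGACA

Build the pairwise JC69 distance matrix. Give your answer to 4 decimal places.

d(taxon1,taxon2) = 0.5128, d(taxon1,taxon3) = 0.5128, d(taxon2,taxon3) = 0.6355

taxon1–taxon2: 13/35 sites differ → p ≈ 0.371429, d = −0.75 ln(1 − 0.495239) = 0.512753 ≈ 0.5128.
taxon1–taxon3: 13/35 sites differ → p ≈ 0.371429, d = −0.75 ln(1 − 0.495239) = 0.512753 ≈ 0.5128.
taxon2–taxon3: 15/35 sites differ → p ≈ 0.428571, d = −0.75 ln(1 − 0.571428) = 0.635472 ≈ 0.6355.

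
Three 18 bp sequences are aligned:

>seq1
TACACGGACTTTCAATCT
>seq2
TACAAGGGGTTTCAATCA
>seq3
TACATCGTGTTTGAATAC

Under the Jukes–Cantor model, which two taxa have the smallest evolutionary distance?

seq1–seq2: 4/18 differ, p = 0.222, d = 0.264.
seq1–seq3: 7/18 differ, p = 0.389, d = 0.548.
seq2–seq3: 6/18 differ, p = 0.333, d = 0.441.
The smallest distance is between seq1 and seq2.

seq1 and seq2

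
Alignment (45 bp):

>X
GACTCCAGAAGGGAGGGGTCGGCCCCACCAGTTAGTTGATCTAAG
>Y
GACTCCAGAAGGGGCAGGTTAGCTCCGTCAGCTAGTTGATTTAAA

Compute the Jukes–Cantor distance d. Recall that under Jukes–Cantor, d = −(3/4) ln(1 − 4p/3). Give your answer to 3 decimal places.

The sequences differ at 11 of 45 sites, so p = 11/45 ≈ 0.244444.
d = −(3/4) ln(1 − 4p/3) = −0.75 ln(1 − 0.325925) = −0.75 ln(0.674075)
  = −0.75 × (-0.394414) = 0.295811 substitutions/site.

0.296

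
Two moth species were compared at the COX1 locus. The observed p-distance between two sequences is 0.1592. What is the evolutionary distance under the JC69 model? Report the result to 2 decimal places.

0.18

d = −(3/4) ln(1 − 4p/3) = −0.75 ln(1 − 0.212267) = −0.75 ln(0.787733)
  = −0.75 × (-0.238596) = 0.178947 substitutions/site.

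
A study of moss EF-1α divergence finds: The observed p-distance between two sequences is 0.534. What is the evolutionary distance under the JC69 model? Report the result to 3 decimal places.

d = −(3/4) ln(1 − 4p/3) = −0.75 ln(1 − 0.712) = −0.75 ln(0.288)
  = −0.75 × (-1.244795) = 0.933596 substitutions/site.

0.934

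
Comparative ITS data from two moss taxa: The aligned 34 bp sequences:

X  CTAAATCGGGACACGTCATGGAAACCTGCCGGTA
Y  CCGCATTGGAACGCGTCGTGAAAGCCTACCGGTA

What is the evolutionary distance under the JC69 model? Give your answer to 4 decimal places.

0.3734

The sequences differ at 10 of 34 sites (2, 3, 4, 7, 10, 13, 18, 21, 24, 28), so p = 10/34 ≈ 0.294118.
d = −(3/4) ln(1 − 4p/3) = −0.75 ln(1 − 0.392157) = −0.75 ln(0.607843)
  = −0.75 × (-0.497839) = 0.373379 substitutions/site.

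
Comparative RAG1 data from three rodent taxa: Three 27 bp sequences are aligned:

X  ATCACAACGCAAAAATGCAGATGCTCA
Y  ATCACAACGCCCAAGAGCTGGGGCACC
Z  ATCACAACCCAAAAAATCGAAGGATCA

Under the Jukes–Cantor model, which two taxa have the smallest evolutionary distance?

X and Z

X–Y: 9/27 differ, p = 0.333, d = 0.441.
X–Z: 7/27 differ, p = 0.259, d = 0.318.
Y–Z: 11/27 differ, p = 0.407, d = 0.588.
The smallest distance is between X and Z.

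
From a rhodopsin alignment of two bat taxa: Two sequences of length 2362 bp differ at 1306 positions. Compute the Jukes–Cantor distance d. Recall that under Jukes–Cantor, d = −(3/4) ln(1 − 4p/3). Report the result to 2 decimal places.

1.00

p = 1306/2362 ≈ 0.552921.
d = −(3/4) ln(1 − 4p/3) = −0.75 ln(1 − 0.737228) = −0.75 ln(0.262772)
  = −0.75 × (-1.336469) = 1.002352 substitutions/site.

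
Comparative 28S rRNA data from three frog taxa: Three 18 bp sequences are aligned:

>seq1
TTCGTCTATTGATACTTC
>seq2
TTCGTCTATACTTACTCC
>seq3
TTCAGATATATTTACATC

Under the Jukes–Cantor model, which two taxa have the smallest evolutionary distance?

seq1 and seq2

seq1–seq2: 4/18 differ, p = 0.222, d = 0.264.
seq1–seq3: 7/18 differ, p = 0.389, d = 0.548.
seq2–seq3: 6/18 differ, p = 0.333, d = 0.441.
The smallest distance is between seq1 and seq2.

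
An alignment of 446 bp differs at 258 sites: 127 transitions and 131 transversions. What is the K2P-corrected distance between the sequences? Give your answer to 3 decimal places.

P = 127/446 ≈ 0.284753 and Q = 131/446 ≈ 0.293722.
Under the Kimura two-parameter model, d = −½ ln(1 − 2P − Q) − ¼ ln(1 − 2Q).
1 − 2P − Q = 0.136772, giving −½ ln(0.136772) = 0.994720.
1 − 2Q = 0.412556, giving −¼ ln(0.412556) = 0.221346.
d = 0.994720 + 0.221346 = 1.216066.

1.216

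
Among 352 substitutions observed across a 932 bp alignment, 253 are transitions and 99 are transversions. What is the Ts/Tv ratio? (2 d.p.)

R = 253/99 = 2.555555… ≈ 2.56 (to 2 d.p.).

2.56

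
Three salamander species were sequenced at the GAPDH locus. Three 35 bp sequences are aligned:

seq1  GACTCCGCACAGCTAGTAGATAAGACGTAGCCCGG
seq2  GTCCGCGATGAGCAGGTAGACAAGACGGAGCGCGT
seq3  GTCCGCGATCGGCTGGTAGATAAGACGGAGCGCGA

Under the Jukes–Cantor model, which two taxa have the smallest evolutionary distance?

seq2 and seq3

seq1–seq2: 12/35 differ, p = 0.343, d = 0.458.
seq1–seq3: 10/35 differ, p = 0.286, d = 0.360.
seq2–seq3: 5/35 differ, p = 0.143, d = 0.158.
The smallest distance is between seq2 and seq3.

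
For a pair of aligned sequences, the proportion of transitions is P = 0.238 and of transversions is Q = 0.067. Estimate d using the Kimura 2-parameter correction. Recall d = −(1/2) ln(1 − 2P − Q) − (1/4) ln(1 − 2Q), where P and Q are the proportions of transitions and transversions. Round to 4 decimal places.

Under the Kimura two-parameter model, d = −½ ln(1 − 2P − Q) − ¼ ln(1 − 2Q).
1 − 2P − Q = 0.457, giving −½ ln(0.457) = 0.391536.
1 − 2Q = 0.866, giving −¼ ln(0.866) = 0.035968.
d = 0.391536 + 0.035968 = 0.427504.

0.4275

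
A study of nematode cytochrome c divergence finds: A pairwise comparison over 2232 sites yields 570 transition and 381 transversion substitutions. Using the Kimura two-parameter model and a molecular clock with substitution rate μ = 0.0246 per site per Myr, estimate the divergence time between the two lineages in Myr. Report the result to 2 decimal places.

P = 570/2232 ≈ 0.255376 and Q = 381/2232 ≈ 0.170699.
Under the Kimura two-parameter model, d = −½ ln(1 − 2P − Q) − ¼ ln(1 − 2Q).
1 − 2P − Q = 0.318549, giving −½ ln(0.318549) = 0.571989.
1 − 2Q = 0.658602, giving −¼ ln(0.658602) = 0.104409.
d = 0.571989 + 0.104409 = 0.676398.
Under a molecular clock d = 2μt, so t = d/(2μ) = 0.676398 / (2 × 0.0246) = 13.75 Myr.

13.75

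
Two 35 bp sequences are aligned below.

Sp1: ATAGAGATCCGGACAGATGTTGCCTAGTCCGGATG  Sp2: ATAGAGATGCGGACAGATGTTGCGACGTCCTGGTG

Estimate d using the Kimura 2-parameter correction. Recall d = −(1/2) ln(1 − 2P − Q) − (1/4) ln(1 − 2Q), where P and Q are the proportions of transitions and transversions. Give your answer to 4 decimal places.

0.1957

Of 35 sites, 1 differences are transitions and 5 are transversions, so P = 1/35 ≈ 0.028571 and Q = 5/35 ≈ 0.142857.
Under the Kimura two-parameter model, d = −½ ln(1 − 2P − Q) − ¼ ln(1 − 2Q).
1 − 2P − Q = 0.800001, giving −½ ln(0.800001) = 0.111571.
1 − 2Q = 0.714286, giving −¼ ln(0.714286) = 0.084118.
d = 0.111571 + 0.084118 = 0.195689.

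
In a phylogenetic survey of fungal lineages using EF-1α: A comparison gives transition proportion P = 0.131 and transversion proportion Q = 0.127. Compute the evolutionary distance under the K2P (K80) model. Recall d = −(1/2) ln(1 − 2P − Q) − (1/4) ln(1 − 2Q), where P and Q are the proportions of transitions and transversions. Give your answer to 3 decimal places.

Under the Kimura two-parameter model, d = −½ ln(1 − 2P − Q) − ¼ ln(1 − 2Q).
1 − 2P − Q = 0.611, giving −½ ln(0.611) = 0.246329.
1 − 2Q = 0.746, giving −¼ ln(0.746) = 0.073257.
d = 0.246329 + 0.073257 = 0.319586.

0.320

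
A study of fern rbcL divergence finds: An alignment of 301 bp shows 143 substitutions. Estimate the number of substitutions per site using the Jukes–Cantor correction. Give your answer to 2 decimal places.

0.75

p = 143/301 ≈ 0.475083.
d = −(3/4) ln(1 − 4p/3) = −0.75 ln(1 − 0.633444) = −0.75 ln(0.366556)
  = −0.75 × (-1.003604) = 0.752703 substitutions/site.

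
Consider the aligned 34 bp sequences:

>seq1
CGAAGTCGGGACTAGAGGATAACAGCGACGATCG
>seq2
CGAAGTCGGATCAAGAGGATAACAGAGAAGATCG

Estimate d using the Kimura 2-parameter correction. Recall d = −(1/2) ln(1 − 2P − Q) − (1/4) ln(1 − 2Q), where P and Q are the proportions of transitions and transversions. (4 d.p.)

0.1641

Of 34 sites, 1 differences are transitions and 4 are transversions, so P = 1/34 ≈ 0.029412 and Q = 4/34 ≈ 0.117647.
Under the Kimura two-parameter model, d = −½ ln(1 − 2P − Q) − ¼ ln(1 − 2Q).
1 − 2P − Q = 0.823529, giving −½ ln(0.823529) = 0.097078.
1 − 2Q = 0.764706, giving −¼ ln(0.764706) = 0.067066.
d = 0.097078 + 0.067066 = 0.164144.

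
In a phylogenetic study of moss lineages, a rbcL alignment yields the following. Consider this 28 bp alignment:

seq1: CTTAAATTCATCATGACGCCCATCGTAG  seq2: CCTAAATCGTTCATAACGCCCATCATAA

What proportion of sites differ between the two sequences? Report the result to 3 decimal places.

0.250

The sequences differ at 7 of 28 positions (sites 2, 8, 9, 10, 15, 25, 28).
p = 7/28 = 0.250.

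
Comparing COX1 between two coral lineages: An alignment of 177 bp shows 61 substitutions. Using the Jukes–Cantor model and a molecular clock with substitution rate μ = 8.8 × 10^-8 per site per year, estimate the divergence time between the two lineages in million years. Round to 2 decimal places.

p = 61/177 ≈ 0.344633.
d = −(3/4) ln(1 − 4p/3) = −0.75 ln(1 − 0.459511) = −0.75 ln(0.540489)
  = −0.75 × (-0.615281) = 0.461461 substitutions/site.
Under a molecular clock d = 2μt, so t = d/(2μ) = 0.461461 / (2 × 8.8 × 10^-8) = 2.62 million years.

2.62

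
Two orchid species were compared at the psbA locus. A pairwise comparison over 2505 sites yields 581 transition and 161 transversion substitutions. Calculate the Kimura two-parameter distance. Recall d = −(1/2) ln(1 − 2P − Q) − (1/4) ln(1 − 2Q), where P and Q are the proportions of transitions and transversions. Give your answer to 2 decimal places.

P = 581/2505 ≈ 0.231936 and Q = 161/2505 ≈ 0.064271.
Under the Kimura two-parameter model, d = −½ ln(1 − 2P − Q) − ¼ ln(1 − 2Q).
1 − 2P − Q = 0.471857, giving −½ ln(0.471857) = 0.375540.
1 − 2Q = 0.871458, giving −¼ ln(0.871458) = 0.034397.
d = 0.375540 + 0.034397 = 0.409937.

0.41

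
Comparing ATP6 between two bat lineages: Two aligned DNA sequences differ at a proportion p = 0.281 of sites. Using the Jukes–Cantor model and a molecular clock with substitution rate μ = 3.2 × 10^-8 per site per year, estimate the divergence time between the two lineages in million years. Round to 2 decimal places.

5.50

d = −(3/4) ln(1 − 4p/3) = −0.75 ln(1 − 0.374667) = −0.75 ln(0.625333)
  = −0.75 × (-0.469471) = 0.352103 substitutions/site.
Under a molecular clock d = 2μt, so t = d/(2μ) = 0.352103 / (2 × 3.2 × 10^-8) = 5.50 million years.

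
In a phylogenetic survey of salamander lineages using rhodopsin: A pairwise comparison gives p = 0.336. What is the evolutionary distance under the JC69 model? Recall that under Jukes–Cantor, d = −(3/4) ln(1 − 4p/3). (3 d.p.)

0.446

d = −(3/4) ln(1 − 4p/3) = −0.75 ln(1 − 0.448) = −0.75 ln(0.552)
  = −0.75 × (-0.594207) = 0.445655 substitutions/site.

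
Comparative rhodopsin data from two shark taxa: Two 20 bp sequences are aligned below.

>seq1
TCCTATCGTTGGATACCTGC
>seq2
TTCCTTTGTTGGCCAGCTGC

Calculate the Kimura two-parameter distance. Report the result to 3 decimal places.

0.488

Of 20 sites, 4 differences are transitions and 3 are transversions, so P = 4/20 = 0.2 and Q = 3/20 = 0.15.
Under the Kimura two-parameter model, d = −½ ln(1 − 2P − Q) − ¼ ln(1 − 2Q).
1 − 2P − Q = 0.45, giving −½ ln(0.45) = 0.399254.
1 − 2Q = 0.7, giving −¼ ln(0.7) = 0.089169.
d = 0.399254 + 0.089169 = 0.488423.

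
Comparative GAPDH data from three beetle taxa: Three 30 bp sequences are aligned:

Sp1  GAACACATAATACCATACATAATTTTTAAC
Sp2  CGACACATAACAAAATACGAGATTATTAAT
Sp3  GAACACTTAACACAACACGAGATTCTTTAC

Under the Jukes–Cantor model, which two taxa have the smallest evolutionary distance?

Sp1–Sp2: 10/30 differ, p = 0.333, d = 0.441.
Sp1–Sp3: 9/30 differ, p = 0.300, d = 0.383.
Sp2–Sp3: 8/30 differ, p = 0.267, d = 0.330.
The smallest distance is between Sp2 and Sp3.

Sp2 and Sp3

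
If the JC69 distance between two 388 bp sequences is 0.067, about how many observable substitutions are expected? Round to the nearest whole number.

Invert JC69: p = (3/4)(1 − e^(−4d/3)) = 0.75 × (1 − e^(-0.089333)) = 0.75 × (1 − 0.914541) = 0.064094.
Expected differing sites = pL ≈ 0.064094 × 388 = 24.868472 ≈ 25.

25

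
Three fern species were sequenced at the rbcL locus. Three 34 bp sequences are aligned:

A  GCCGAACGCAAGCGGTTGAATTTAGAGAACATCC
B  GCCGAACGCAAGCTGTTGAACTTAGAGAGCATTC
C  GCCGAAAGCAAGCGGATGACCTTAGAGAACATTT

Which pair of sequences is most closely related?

A–B: 4/34 differ, p = 0.118, d = 0.128.
A–C: 6/34 differ, p = 0.176, d = 0.201.
B–C: 6/34 differ, p = 0.176, d = 0.201.
The smallest distance is between A and B.

A and B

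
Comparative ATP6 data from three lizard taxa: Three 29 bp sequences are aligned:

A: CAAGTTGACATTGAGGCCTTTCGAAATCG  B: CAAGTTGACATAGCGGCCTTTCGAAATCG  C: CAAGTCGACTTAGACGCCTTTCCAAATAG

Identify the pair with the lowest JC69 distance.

A and B

A–B: 2/29 differ, p = 0.069, d = 0.072.
A–C: 6/29 differ, p = 0.207, d = 0.242.
B–C: 6/29 differ, p = 0.207, d = 0.242.
The smallest distance is between A and B.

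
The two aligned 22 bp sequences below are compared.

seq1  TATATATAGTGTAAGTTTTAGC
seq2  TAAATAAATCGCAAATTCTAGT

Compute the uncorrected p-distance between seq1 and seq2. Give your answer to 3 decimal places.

0.364

The sequences differ at 8 of 22 positions (sites 3, 7, 9, 10, 12, 15, 18, 22).
p = 8/22 = 0.363636… ≈ 0.364 (to 3 d.p.).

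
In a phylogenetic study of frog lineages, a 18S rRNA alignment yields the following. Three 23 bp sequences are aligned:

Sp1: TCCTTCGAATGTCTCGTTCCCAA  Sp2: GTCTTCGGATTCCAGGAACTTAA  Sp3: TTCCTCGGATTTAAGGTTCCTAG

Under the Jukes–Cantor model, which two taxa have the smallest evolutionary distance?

Sp1–Sp2: 11/23 differ, p = 0.478, d = 0.761.
Sp1–Sp3: 9/23 differ, p = 0.391, d = 0.553.
Sp2–Sp3: 8/23 differ, p = 0.348, d = 0.467.
The smallest distance is between Sp2 and Sp3.

Sp2 and Sp3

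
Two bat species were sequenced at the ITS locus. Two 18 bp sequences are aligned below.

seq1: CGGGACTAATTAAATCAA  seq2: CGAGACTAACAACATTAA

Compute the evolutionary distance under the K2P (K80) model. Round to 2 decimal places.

Of 18 sites, 3 differences are transitions and 2 are transversions, so P = 3/18 ≈ 0.166667 and Q = 2/18 ≈ 0.111111.
Under the Kimura two-parameter model, d = −½ ln(1 − 2P − Q) − ¼ ln(1 − 2Q).
1 − 2P − Q = 0.555555, giving −½ ln(0.555555) = 0.293894.
1 − 2Q = 0.777778, giving −¼ ln(0.777778) = 0.062829.
d = 0.293894 + 0.062829 = 0.356723.

0.36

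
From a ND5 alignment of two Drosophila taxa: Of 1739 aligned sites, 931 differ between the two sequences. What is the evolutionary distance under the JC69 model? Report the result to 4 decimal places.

p = 931/1739 ≈ 0.535365.
d = −(3/4) ln(1 − 4p/3) = −0.75 ln(1 − 0.71382) = −0.75 ln(0.28618)
  = −0.75 × (-1.251134) = 0.938351 substitutions/site.

0.9384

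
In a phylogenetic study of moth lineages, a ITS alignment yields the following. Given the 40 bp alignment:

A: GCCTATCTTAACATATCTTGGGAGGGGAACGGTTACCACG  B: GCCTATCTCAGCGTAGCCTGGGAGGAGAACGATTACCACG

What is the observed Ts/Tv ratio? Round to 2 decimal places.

Transitions are A↔G and C↔T; transversions are all other mismatches.
Transitions: 6. Transversions: 1.
R = 6/1 = 6.00.

6.00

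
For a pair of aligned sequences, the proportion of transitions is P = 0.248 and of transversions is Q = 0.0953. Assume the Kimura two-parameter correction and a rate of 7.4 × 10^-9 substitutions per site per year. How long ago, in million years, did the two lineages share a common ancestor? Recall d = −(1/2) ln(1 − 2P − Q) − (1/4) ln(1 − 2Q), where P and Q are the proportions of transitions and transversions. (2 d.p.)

33.80

Under the Kimura two-parameter model, d = −½ ln(1 − 2P − Q) − ¼ ln(1 − 2Q).
1 − 2P − Q = 0.4087, giving −½ ln(0.4087) = 0.447387.
1 − 2Q = 0.8094, giving −¼ ln(0.8094) = 0.052866.
d = 0.447387 + 0.052866 = 0.500253.
Under a molecular clock d = 2μt, so t = d/(2μ) = 0.500253 / (2 × 7.4 × 10^-9) = 33.80 million years.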